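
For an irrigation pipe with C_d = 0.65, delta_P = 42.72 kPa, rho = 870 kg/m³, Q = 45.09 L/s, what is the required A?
Formula: Q = C_d A \sqrt{\frac{2 \Delta P}{\rho}}
Substituting knowns: 45.09 = 0.65·A·√(2·(42.72·1000)/870)·1000
Solving for A: A = (45.09/1000)/(0.65·√(2·(42.72·1000)/870)) = 0.007 m²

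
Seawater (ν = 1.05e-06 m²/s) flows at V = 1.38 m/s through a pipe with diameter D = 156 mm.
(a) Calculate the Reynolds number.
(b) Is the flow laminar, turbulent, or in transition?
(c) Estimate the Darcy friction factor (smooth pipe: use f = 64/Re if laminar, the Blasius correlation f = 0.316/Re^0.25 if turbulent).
(a) Re = V·D/ν = 1.38·0.156/1.05e-06 = 205030
(b) Flow regime: turbulent (Re > 4000)
(c) Friction factor: f = 0.316/Re^0.25 = 0.316/205030^0.25 = 0.01485 (Blasius is strictly valid for Re ≲ 1e5; used here as the smooth-pipe estimate the problem specifies)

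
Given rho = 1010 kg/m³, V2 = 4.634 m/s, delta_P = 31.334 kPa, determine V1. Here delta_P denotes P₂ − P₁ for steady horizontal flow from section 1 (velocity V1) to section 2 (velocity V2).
Formula: \Delta P = \frac{1}{2} \rho (V_1^2 - V_2^2)
Substituting knowns: 31.334 = 0.5·1010·(V1² − 4.634²)/1000
Solving for V1: V1 = √(4.634² + 2·(31.334·1000)/1010) = 9.139 m/s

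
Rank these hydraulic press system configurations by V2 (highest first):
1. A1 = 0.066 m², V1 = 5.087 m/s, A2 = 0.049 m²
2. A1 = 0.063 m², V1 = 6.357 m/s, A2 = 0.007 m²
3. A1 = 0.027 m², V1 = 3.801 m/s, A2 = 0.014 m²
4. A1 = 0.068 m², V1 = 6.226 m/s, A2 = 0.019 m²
Case 1: V2 = 6.852 m/s
Case 2: V2 = 57.21 m/s
Case 3: V2 = 7.331 m/s
Case 4: V2 = 22.28 m/s
Ranking (highest first): 2, 4, 3, 1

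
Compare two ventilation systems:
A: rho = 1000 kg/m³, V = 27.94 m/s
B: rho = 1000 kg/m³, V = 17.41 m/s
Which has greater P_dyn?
P_dyn(A) = 390.3 kPa, P_dyn(B) = 151.6 kPa. Answer: A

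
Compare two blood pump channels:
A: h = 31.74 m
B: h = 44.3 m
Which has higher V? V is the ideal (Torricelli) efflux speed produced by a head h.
V(A) = 24.95 m/s, V(B) = 29.48 m/s. Answer: B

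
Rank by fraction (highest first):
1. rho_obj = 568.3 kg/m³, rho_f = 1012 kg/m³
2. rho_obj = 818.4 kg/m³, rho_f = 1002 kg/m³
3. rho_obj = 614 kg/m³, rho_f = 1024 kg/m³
Case 1: fraction = 0.5616
Case 2: fraction = 0.8168
Case 3: fraction = 0.5996
Ranking (highest first): 2, 3, 1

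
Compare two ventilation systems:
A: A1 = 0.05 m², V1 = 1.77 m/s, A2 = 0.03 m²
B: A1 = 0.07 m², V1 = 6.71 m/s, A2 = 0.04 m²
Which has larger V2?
V2(A) = 2.95 m/s, V2(B) = 11.74 m/s. Answer: B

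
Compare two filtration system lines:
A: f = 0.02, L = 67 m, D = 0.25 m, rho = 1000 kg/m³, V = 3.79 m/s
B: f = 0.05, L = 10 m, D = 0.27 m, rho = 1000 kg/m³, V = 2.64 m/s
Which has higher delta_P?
delta_P(A) = 38.5 kPa, delta_P(B) = 6.453 kPa. Answer: A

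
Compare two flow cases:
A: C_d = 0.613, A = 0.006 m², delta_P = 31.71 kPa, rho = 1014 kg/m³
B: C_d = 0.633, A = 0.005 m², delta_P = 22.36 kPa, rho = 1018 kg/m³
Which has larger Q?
Q(A) = 29.09 L/s, Q(B) = 20.98 L/s. Answer: A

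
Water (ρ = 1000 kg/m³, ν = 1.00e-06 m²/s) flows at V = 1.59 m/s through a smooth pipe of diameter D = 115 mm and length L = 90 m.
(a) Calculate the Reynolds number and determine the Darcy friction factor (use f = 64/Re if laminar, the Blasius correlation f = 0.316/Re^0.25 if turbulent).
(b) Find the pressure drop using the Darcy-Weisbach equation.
(a) Re = V·D/ν = 1.59·0.115/1.00e-06 = 182850 → turbulent (Re > 4000); f = 0.316/Re^0.25 = 0.316/182850^0.25 = 0.015281 (Blasius is strictly valid for Re ≲ 1e5; used here as the smooth-pipe estimate the problem specifies)
(b) Darcy-Weisbach: ΔP = f·(L/D)·½ρV²/1000 = 0.015281·(90/0.115)·½·1000·1.59²/1000 = 15.12 kPa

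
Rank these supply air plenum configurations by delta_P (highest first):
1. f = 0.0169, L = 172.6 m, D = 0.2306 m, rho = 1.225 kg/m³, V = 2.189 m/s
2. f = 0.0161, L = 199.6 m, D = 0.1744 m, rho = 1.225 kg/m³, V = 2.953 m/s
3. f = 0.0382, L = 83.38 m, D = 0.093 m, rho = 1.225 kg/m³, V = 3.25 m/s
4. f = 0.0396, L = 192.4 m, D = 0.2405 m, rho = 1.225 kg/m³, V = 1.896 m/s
Case 1: delta_P = 0.03712 kPa
Case 2: delta_P = 0.09842 kPa
Case 3: delta_P = 0.2216 kPa
Case 4: delta_P = 0.06975 kPa
Ranking (highest first): 3, 2, 4, 1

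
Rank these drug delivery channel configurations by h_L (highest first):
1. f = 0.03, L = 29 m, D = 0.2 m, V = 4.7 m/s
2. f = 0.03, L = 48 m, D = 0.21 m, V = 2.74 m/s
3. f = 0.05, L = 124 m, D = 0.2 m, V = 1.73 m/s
Case 1: h_L = 4.898 m
Case 2: h_L = 2.624 m
Case 3: h_L = 4.729 m
Ranking (highest first): 1, 3, 2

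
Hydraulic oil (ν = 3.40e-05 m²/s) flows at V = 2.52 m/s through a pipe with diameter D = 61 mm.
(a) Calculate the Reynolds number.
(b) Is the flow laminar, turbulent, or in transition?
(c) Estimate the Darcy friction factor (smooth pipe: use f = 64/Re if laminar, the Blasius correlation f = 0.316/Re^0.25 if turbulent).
(a) Re = V·D/ν = 2.52·0.061/3.40e-05 = 4521.2
(b) Flow regime: turbulent (Re > 4000)
(c) Friction factor: f = 0.316/Re^0.25 = 0.316/4521.2^0.25 = 0.03854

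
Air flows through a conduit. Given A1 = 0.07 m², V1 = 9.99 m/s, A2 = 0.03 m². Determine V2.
Formula: V_2 = \frac{A_1 V_1}{A_2}
V2 = 0.07·9.99/0.03 = 23.31 m/s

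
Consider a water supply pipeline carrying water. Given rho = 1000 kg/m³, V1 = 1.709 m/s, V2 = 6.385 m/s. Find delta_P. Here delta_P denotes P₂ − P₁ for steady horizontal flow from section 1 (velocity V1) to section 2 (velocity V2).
Formula: \Delta P = \frac{1}{2} \rho (V_1^2 - V_2^2)
delta_P = 0.5·1000·(1.709² − 6.385²)/1000 = -18.92 kPa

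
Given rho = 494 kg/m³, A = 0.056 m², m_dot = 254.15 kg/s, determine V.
Formula: \dot{m} = \rho A V
Substituting knowns: 254.15 = 494·0.056·V
Solving for V: V = 254.15/(494·0.056) = 9.187 m/s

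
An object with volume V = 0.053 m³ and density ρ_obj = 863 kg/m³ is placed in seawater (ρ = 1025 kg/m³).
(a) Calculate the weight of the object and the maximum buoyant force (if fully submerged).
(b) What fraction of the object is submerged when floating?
(a) W=rho_obj*g*V=863*9.81*0.053=448.7 N; F_B(max)=rho*g*V=1025*9.81*0.053=532.9 N
(b) Floating fraction=rho_obj/rho=863/1025=0.842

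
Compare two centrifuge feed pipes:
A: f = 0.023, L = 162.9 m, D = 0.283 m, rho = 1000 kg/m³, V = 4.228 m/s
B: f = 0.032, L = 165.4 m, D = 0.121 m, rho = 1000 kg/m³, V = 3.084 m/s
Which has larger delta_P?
delta_P(A) = 118.3 kPa, delta_P(B) = 208 kPa. Answer: B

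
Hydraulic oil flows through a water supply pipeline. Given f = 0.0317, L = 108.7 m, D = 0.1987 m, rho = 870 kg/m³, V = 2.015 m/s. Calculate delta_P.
Formula: \Delta P = f \frac{L}{D} \frac{\rho V^2}{2}
delta_P = 0.0317·(108.7/0.1987)·0.5·870·2.015²/1000 = 30.63 kPa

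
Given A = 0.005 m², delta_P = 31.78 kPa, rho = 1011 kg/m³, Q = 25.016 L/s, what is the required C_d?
Formula: Q = C_d A \sqrt{\frac{2 \Delta P}{\rho}}
Substituting knowns: 25.016 = C_d·0.005·√(2·(31.78·1000)/1011)·1000
Solving for C_d: C_d = (25.016/1000)/(0.005·√(2·(31.78·1000)/1011)) = 0.631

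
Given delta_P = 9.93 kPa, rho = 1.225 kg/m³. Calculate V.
Formula: V = \sqrt{\frac{2 \Delta P}{\rho}}
V = √(2·(9.93·1000)/1.225) = 127.3 m/s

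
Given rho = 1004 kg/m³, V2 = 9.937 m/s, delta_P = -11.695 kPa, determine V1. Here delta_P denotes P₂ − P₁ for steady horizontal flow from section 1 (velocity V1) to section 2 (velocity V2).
Formula: \Delta P = \frac{1}{2} \rho (V_1^2 - V_2^2)
Substituting knowns: -11.695 = 0.5·1004·(V1² − 9.937²)/1000
Solving for V1: V1 = √(9.937² + 2·(-11.695·1000)/1004) = 8.686 m/s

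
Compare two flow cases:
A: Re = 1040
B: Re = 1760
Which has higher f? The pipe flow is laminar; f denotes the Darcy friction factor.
f(A) = 0.06154, f(B) = 0.03636. Answer: A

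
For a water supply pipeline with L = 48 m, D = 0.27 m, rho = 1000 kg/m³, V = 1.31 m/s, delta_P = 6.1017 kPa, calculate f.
Formula: \Delta P = f \frac{L}{D} \frac{\rho V^2}{2}
Substituting knowns: 6.1017 = f·(48/0.27)·0.5·1000·1.31²/1000
Solving for f: f = (6.1017·1000)/((48/0.27)·0.5·1000·1.31²) = 0.04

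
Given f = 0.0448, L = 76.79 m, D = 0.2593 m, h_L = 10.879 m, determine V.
Formula: h_L = f \frac{L}{D} \frac{V^2}{2g}
Substituting knowns: 10.879 = 0.0448·(76.79/0.2593)·V²/(2·9.81)
Solving for V: V = √(10.879·2·9.81/(0.0448·(76.79/0.2593))) = 4.011 m/s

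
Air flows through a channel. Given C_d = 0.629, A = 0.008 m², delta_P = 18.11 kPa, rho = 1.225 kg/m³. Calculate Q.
Formula: Q = C_d A \sqrt{\frac{2 \Delta P}{\rho}}
Q = 0.629·0.008·√(2·(18.11·1000)/1.225)·1000 = 865.3 L/s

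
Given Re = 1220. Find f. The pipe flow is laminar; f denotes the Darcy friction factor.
Formula: f = \frac{64}{Re}
f = 64/1220 = 0.05246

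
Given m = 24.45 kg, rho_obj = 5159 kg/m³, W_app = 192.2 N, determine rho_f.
Formula: W_{app} = mg\left(1 - \frac{\rho_f}{\rho_{obj}}\right)
Substituting knowns: 192.2 = 24.45·9.81·(1 − rho_f/5159)
Solving for rho_f: rho_f = 5159·(1 − 192.2/(24.45·9.81)) = 1025 kg/m³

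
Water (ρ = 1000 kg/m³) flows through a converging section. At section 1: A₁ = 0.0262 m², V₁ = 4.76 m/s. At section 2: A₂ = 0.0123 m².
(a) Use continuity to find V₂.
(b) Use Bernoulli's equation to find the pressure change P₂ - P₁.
(a) Continuity: A₁V₁=A₂V₂ -> V₂=A₁V₁/A₂=0.0262*4.76/0.0123=10.14 m/s
(b) Bernoulli: P₂-P₁=0.5*rho*(V₁^2-V₂^2)/1000=0.5*1000*(4.76^2-10.14^2)/1000=-40.08 kPa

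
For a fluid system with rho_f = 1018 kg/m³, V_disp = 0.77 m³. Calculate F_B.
Formula: F_B = \rho_f g V_{disp}
F_B = 1018·9.81·0.77 = 7690 N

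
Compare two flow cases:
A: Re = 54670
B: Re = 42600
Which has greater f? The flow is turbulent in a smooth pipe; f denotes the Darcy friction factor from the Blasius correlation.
f(A) = 0.02067, f(B) = 0.022. Answer: B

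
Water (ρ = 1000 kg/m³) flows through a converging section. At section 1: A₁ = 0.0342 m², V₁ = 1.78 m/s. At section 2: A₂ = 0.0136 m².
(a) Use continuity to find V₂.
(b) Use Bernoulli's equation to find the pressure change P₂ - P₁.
(a) Continuity: A₁V₁=A₂V₂ -> V₂=A₁V₁/A₂=0.0342*1.78/0.0136=4.48 m/s
(b) Bernoulli: P₂-P₁=0.5*rho*(V₁^2-V₂^2)/1000=0.5*1000*(1.78^2-4.48^2)/1000=-8.451 kPa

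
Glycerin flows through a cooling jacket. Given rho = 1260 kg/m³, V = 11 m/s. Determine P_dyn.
Formula: P_{dyn} = \frac{1}{2} \rho V^2
P_dyn = 0.5·1260·11²/1000 = 76.23 kPa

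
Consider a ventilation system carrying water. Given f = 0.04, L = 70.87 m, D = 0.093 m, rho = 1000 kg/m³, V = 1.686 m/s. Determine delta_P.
Formula: \Delta P = f \frac{L}{D} \frac{\rho V^2}{2}
delta_P = 0.04·(70.87/0.093)·0.5·1000·1.686²/1000 = 43.32 kPa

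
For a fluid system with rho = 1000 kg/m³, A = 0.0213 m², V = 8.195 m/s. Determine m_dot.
Formula: \dot{m} = \rho A V
m_dot = 1000·0.0213·8.195 = 174.6 kg/s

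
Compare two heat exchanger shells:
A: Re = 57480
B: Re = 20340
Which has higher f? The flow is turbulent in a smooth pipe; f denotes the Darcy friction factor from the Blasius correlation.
f(A) = 0.02041, f(B) = 0.02646. Answer: B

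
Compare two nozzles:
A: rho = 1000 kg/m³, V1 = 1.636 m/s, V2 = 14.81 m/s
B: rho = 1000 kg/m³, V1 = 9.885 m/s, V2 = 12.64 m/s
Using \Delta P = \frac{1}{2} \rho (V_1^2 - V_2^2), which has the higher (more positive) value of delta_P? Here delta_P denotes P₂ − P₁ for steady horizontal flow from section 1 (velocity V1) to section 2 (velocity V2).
delta_P(A) = -108.3 kPa, delta_P(B) = -31.03 kPa. Answer: B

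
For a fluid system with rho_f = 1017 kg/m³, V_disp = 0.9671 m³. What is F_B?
Formula: F_B = \rho_f g V_{disp}
F_B = 1017·9.81·0.9671 = 9649 N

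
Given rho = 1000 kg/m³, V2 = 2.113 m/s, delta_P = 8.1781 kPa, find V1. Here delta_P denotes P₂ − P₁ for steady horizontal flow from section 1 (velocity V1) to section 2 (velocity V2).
Formula: \Delta P = \frac{1}{2} \rho (V_1^2 - V_2^2)
Substituting knowns: 8.1781 = 0.5·1000·(V1² − 2.113²)/1000
Solving for V1: V1 = √(2.113² + 2·(8.1781·1000)/1000) = 4.563 m/s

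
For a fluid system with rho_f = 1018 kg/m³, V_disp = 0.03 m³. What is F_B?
Formula: F_B = \rho_f g V_{disp}
F_B = 1018·9.81·0.03 = 299.6 N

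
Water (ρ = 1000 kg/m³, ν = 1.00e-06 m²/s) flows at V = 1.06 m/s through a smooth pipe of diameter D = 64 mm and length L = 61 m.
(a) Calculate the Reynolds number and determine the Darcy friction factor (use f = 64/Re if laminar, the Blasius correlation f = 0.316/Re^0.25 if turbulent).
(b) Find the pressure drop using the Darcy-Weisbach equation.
(a) Re = V·D/ν = 1.06·0.064/1.00e-06 = 67840 → turbulent (Re > 4000); f = 0.316/Re^0.25 = 0.316/67840^0.25 = 0.01958
(b) Darcy-Weisbach: ΔP = f·(L/D)·½ρV²/1000 = 0.01958·(61/0.064)·½·1000·1.06²/1000 = 10.48 kPa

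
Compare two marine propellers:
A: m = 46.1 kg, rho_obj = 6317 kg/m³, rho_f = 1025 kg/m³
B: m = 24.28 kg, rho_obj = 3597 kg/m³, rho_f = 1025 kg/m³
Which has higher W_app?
W_app(A) = 378.9 N, W_app(B) = 170.3 N. Answer: A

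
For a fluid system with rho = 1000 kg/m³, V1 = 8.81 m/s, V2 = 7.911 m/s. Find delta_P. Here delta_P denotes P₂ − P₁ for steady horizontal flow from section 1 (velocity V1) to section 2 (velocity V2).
Formula: \Delta P = \frac{1}{2} \rho (V_1^2 - V_2^2)
delta_P = 0.5·1000·(8.81² − 7.911²)/1000 = 7.516 kPa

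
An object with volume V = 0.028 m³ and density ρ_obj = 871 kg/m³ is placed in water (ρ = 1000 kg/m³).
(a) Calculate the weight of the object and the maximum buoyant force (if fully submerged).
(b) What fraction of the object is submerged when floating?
(a) W=rho_obj*g*V=871*9.81*0.028=239.2 N; F_B(max)=rho*g*V=1000*9.81*0.028=274.7 N
(b) Floating fraction=rho_obj/rho=871/1000=0.871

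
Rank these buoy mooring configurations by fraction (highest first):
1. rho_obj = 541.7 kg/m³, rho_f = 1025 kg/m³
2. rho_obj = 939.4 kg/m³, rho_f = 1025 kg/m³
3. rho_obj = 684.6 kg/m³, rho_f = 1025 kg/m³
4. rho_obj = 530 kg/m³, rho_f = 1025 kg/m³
Case 1: fraction = 0.5285
Case 2: fraction = 0.9165
Case 3: fraction = 0.6679
Case 4: fraction = 0.5171
Ranking (highest first): 2, 3, 1, 4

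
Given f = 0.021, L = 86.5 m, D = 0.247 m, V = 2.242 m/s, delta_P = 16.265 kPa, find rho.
Formula: \Delta P = f \frac{L}{D} \frac{\rho V^2}{2}
Substituting knowns: 16.265 = 0.021·(86.5/0.247)·0.5·rho·2.242²/1000
Solving for rho: rho = (16.265·1000)/(0.021·(86.5/0.247)·0.5·2.242²) = 880 kg/m³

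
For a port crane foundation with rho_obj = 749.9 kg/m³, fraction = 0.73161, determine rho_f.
Formula: f_{sub} = \frac{\rho_{obj}}{\rho_f}
Substituting knowns: 0.73161 = 749.9/rho_f
Solving for rho_f: rho_f = 749.9/0.73161 = 1025 kg/m³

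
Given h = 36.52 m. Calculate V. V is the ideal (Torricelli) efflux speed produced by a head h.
Formula: V = \sqrt{2 g h}
V = √(2·9.81·36.52) = 26.77 m/s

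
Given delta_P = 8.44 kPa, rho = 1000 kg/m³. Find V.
Formula: V = \sqrt{\frac{2 \Delta P}{\rho}}
V = √(2·(8.44·1000)/1000) = 4.109 m/s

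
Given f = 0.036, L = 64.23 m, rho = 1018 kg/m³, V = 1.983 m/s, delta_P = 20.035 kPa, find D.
Formula: \Delta P = f \frac{L}{D} \frac{\rho V^2}{2}
Substituting knowns: 20.035 = 0.036·(64.23/D)·0.5·1018·1.983²/1000
Solving for D: D = 0.036·64.23·0.5·1018·1.983²/(20.035·1000) = 0.231 m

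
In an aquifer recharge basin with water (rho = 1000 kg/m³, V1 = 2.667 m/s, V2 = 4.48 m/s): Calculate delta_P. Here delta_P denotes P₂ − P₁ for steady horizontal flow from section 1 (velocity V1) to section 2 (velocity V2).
Formula: \Delta P = \frac{1}{2} \rho (V_1^2 - V_2^2)
delta_P = 0.5·1000·(2.667² − 4.48²)/1000 = -6.479 kPa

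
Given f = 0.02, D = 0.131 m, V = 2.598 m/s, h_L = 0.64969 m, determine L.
Formula: h_L = f \frac{L}{D} \frac{V^2}{2g}
Substituting knowns: 0.64969 = 0.02·(L/0.131)·2.598²/(2·9.81)
Solving for L: L = 0.64969·2·9.81·0.131/(0.02·2.598²) = 12.37 m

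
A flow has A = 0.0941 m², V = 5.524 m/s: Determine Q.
Formula: Q = A V
Q = 0.0941·5.524·1000 = 519.8 L/s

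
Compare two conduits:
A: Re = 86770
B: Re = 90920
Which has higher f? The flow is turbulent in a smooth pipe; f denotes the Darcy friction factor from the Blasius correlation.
f(A) = 0.01841, f(B) = 0.0182. Answer: A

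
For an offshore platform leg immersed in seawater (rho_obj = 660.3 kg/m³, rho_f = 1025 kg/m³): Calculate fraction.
Formula: f_{sub} = \frac{\rho_{obj}}{\rho_f}
fraction = 660.3/1025 = 0.6442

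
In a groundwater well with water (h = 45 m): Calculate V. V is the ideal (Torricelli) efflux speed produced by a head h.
Formula: V = \sqrt{2 g h}
V = √(2·9.81·45) = 29.71 m/s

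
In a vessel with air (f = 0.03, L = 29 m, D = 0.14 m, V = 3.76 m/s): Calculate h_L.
Formula: h_L = f \frac{L}{D} \frac{V^2}{2g}
h_L = 0.03·(29/0.14)·3.76²/(2·9.81) = 4.478 m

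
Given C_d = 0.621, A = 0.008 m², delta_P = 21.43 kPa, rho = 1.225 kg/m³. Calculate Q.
Formula: Q = C_d A \sqrt{\frac{2 \Delta P}{\rho}}
Q = 0.621·0.008·√(2·(21.43·1000)/1.225)·1000 = 929.3 L/s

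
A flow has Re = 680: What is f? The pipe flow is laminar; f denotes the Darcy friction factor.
Formula: f = \frac{64}{Re}
f = 64/680 = 0.09412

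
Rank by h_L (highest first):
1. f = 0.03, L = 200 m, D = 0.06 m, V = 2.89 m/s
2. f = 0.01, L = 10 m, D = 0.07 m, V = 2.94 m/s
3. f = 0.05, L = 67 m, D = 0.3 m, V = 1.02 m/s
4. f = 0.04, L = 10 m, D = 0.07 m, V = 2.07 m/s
Case 1: h_L = 42.57 m
Case 2: h_L = 0.6294 m
Case 3: h_L = 0.5921 m
Case 4: h_L = 1.248 m
Ranking (highest first): 1, 4, 2, 3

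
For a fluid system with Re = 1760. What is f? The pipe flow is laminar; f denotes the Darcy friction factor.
Formula: f = \frac{64}{Re}
f = 64/1760 = 0.03636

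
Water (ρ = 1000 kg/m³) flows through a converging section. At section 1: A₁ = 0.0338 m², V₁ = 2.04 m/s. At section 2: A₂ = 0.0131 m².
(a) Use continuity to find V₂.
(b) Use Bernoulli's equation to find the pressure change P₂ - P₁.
(a) Continuity: A₁V₁=A₂V₂ -> V₂=A₁V₁/A₂=0.0338*2.04/0.0131=5.26 m/s
(b) Bernoulli: P₂-P₁=0.5*rho*(V₁^2-V₂^2)/1000=0.5*1000*(2.04^2-5.26^2)/1000=-11.75 kPa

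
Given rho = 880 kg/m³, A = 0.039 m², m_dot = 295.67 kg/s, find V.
Formula: \dot{m} = \rho A V
Substituting knowns: 295.67 = 880·0.039·V
Solving for V: V = 295.67/(880·0.039) = 8.615 m/s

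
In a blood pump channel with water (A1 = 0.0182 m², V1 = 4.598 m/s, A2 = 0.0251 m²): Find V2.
Formula: V_2 = \frac{A_1 V_1}{A_2}
V2 = 0.0182·4.598/0.0251 = 3.334 m/s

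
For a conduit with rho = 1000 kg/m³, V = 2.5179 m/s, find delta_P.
Formula: V = \sqrt{\frac{2 \Delta P}{\rho}}
Substituting knowns: 2.5179 = √(2·(delta_P·1000)/1000)
Solving for delta_P: delta_P = 2.5179²·1000/2/1000 = 3.17 kPa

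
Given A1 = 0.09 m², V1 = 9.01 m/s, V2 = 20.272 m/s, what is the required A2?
Formula: V_2 = \frac{A_1 V_1}{A_2}
Substituting knowns: 20.272 = 0.09·9.01/A2
Solving for A2: A2 = 0.09·9.01/20.272 = 0.04 m²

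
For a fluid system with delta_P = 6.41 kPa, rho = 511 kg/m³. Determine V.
Formula: V = \sqrt{\frac{2 \Delta P}{\rho}}
V = √(2·(6.41·1000)/511) = 5.009 m/s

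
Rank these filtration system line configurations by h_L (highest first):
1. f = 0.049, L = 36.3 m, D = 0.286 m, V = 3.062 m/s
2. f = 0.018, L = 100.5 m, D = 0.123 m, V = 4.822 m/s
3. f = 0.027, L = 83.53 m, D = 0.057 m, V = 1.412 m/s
Case 1: h_L = 2.972 m
Case 2: h_L = 17.43 m
Case 3: h_L = 4.021 m
Ranking (highest first): 2, 3, 1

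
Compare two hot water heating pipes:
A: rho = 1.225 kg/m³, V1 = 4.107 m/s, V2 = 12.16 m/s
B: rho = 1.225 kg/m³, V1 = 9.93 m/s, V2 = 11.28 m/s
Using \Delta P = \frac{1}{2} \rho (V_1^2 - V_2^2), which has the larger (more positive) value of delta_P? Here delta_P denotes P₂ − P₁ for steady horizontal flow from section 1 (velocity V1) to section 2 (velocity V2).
delta_P(A) = -0.08024 kPa, delta_P(B) = -0.01754 kPa. Answer: B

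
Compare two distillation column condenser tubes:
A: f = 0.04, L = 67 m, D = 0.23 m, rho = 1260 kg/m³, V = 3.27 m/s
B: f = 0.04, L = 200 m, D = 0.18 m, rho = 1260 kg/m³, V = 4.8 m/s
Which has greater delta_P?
delta_P(A) = 78.5 kPa, delta_P(B) = 645.1 kPa. Answer: B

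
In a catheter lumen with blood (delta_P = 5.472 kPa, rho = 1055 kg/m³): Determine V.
Formula: V = \sqrt{\frac{2 \Delta P}{\rho}}
V = √(2·(5.472·1000)/1055) = 3.221 m/s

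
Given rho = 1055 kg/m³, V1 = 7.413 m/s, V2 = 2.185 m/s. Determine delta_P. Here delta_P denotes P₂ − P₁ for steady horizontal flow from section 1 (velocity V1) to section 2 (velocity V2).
Formula: \Delta P = \frac{1}{2} \rho (V_1^2 - V_2^2)
delta_P = 0.5·1055·(7.413² − 2.185²)/1000 = 26.47 kPa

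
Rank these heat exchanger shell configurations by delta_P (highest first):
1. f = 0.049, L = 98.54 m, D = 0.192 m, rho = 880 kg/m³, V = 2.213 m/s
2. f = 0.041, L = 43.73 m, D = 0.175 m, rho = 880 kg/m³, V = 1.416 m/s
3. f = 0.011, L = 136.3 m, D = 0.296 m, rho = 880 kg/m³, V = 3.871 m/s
Case 1: delta_P = 54.19 kPa
Case 2: delta_P = 9.039 kPa
Case 3: delta_P = 33.4 kPa
Ranking (highest first): 1, 3, 2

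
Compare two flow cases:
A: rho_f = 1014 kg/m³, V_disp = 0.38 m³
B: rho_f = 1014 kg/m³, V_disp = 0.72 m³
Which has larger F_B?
F_B(A) = 3780 N, F_B(B) = 7162 N. Answer: B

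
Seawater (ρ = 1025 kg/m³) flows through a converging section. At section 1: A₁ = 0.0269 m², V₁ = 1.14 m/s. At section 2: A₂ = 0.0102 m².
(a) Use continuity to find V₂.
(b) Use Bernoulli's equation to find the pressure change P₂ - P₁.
(a) Continuity: A₁V₁=A₂V₂ -> V₂=A₁V₁/A₂=0.0269*1.14/0.0102=3.01 m/s
(b) Bernoulli: P₂-P₁=0.5*rho*(V₁^2-V₂^2)/1000=0.5*1025*(1.14^2-3.01^2)/1000=-3.977 kPa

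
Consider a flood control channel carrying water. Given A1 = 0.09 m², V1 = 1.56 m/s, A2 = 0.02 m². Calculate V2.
Formula: V_2 = \frac{A_1 V_1}{A_2}
V2 = 0.09·1.56/0.02 = 7.02 m/s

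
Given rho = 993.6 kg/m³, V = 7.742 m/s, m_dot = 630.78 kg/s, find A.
Formula: \dot{m} = \rho A V
Substituting knowns: 630.78 = 993.6·A·7.742
Solving for A: A = 630.78/(993.6·7.742) = 0.082 m²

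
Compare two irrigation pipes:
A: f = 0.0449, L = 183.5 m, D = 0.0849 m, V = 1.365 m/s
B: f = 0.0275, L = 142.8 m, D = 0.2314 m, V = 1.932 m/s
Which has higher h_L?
h_L(A) = 9.216 m, h_L(B) = 3.229 m. Answer: A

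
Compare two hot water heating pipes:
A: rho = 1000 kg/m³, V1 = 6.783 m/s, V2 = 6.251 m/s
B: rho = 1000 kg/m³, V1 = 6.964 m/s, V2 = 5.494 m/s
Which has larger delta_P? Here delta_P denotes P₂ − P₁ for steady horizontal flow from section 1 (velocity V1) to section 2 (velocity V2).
delta_P(A) = 3.467 kPa, delta_P(B) = 9.157 kPa. Answer: B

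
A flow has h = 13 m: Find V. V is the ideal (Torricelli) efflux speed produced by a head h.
Formula: V = \sqrt{2 g h}
V = √(2·9.81·13) = 15.97 m/s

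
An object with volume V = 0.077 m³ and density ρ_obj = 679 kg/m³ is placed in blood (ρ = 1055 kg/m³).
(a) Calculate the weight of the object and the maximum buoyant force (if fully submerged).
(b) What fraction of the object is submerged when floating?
(a) W=rho_obj*g*V=679*9.81*0.077=512.9 N; F_B(max)=rho*g*V=1055*9.81*0.077=796.9 N
(b) Floating fraction=rho_obj/rho=679/1055=0.644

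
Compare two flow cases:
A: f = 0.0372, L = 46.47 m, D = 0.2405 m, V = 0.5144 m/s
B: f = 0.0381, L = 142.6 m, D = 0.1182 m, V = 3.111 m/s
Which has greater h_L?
h_L(A) = 0.09694 m, h_L(B) = 22.67 m. Answer: B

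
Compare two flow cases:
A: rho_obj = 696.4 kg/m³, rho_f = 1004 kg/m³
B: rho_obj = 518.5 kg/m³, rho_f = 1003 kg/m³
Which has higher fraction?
fraction(A) = 0.6936, fraction(B) = 0.5169. Answer: A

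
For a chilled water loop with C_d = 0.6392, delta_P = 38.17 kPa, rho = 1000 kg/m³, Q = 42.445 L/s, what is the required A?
Formula: Q = C_d A \sqrt{\frac{2 \Delta P}{\rho}}
Substituting knowns: 42.445 = 0.6392·A·√(2·(38.17·1000)/1000)·1000
Solving for A: A = (42.445/1000)/(0.6392·√(2·(38.17·1000)/1000)) = 0.0076 m²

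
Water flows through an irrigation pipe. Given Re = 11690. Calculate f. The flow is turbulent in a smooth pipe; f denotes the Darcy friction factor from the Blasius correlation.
Formula: f = \frac{0.316}{Re^{0.25}}
f = 0.316/11690^0.25 = 0.03039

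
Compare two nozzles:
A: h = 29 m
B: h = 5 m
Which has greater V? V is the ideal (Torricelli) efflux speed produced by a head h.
V(A) = 23.85 m/s, V(B) = 9.905 m/s. Answer: A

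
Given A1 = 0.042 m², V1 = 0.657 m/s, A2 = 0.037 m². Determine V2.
Formula: V_2 = \frac{A_1 V_1}{A_2}
V2 = 0.042·0.657/0.037 = 0.7458 m/s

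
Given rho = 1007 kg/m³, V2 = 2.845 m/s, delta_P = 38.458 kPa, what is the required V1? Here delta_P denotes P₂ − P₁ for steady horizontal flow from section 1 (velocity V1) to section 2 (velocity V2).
Formula: \Delta P = \frac{1}{2} \rho (V_1^2 - V_2^2)
Substituting knowns: 38.458 = 0.5·1007·(V1² − 2.845²)/1000
Solving for V1: V1 = √(2.845² + 2·(38.458·1000)/1007) = 9.191 m/s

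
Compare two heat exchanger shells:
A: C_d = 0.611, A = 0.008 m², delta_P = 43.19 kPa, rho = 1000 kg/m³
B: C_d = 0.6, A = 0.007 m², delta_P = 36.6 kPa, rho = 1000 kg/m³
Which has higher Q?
Q(A) = 45.43 L/s, Q(B) = 35.93 L/s. Answer: A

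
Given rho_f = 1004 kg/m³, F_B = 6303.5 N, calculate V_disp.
Formula: F_B = \rho_f g V_{disp}
Substituting knowns: 6303.5 = 1004·9.81·V_disp
Solving for V_disp: V_disp = 6303.5/(1004·9.81) = 0.64 m³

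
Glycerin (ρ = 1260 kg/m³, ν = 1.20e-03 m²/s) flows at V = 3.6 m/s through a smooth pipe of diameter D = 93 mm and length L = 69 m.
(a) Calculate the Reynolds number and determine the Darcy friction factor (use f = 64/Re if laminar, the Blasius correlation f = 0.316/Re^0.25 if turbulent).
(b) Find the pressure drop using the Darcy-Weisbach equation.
(a) Re = V·D/ν = 3.6·0.093/1.20e-03 = 279 → laminar (Re < 2300); f = 64/Re = 64/279 = 0.22939
(b) Darcy-Weisbach: ΔP = f·(L/D)·½ρV²/1000 = 0.22939·(69/0.093)·½·1260·3.6²/1000 = 1390 kPa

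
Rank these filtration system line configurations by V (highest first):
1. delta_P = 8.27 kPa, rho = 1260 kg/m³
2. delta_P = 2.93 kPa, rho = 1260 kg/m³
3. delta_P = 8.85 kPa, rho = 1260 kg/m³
Case 1: V = 3.623 m/s
Case 2: V = 2.157 m/s
Case 3: V = 3.748 m/s
Ranking (highest first): 3, 1, 2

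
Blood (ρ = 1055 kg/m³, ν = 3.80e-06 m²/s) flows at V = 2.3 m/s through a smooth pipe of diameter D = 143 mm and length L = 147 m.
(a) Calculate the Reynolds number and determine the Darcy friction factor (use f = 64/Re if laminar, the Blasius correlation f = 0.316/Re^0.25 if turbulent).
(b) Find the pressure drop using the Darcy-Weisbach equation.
(a) Re = V·D/ν = 2.3·0.143/3.80e-06 = 86553 → turbulent (Re > 4000); f = 0.316/Re^0.25 = 0.316/86553^0.25 = 0.018423
(b) Darcy-Weisbach: ΔP = f·(L/D)·½ρV²/1000 = 0.018423·(147/0.143)·½·1055·2.3²/1000 = 52.85 kPa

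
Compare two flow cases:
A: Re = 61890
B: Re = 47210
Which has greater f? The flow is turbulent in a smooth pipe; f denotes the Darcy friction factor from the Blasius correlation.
f(A) = 0.02003, f(B) = 0.02144. Answer: B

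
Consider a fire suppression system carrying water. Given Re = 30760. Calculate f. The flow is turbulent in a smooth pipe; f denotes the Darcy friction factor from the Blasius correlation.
Formula: f = \frac{0.316}{Re^{0.25}}
f = 0.316/30760^0.25 = 0.02386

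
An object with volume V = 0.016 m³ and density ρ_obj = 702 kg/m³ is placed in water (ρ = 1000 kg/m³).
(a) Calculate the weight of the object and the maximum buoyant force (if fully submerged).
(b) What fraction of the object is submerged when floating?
(a) W=rho_obj*g*V=702*9.81*0.016=110.2 N; F_B(max)=rho*g*V=1000*9.81*0.016=157.0 N
(b) Floating fraction=rho_obj/rho=702/1000=0.702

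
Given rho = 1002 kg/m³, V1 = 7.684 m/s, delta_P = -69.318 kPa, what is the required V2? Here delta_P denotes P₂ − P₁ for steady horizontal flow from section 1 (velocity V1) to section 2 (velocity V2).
Formula: \Delta P = \frac{1}{2} \rho (V_1^2 - V_2^2)
Substituting knowns: -69.318 = 0.5·1002·(7.684² − V2²)/1000
Solving for V2: V2 = √(7.684² − 2·(-69.318·1000)/1002) = 14.05 m/s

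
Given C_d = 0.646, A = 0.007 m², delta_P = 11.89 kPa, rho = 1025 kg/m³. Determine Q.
Formula: Q = C_d A \sqrt{\frac{2 \Delta P}{\rho}}
Q = 0.646·0.007·√(2·(11.89·1000)/1025)·1000 = 21.78 L/s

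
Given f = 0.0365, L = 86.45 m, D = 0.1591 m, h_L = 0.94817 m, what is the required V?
Formula: h_L = f \frac{L}{D} \frac{V^2}{2g}
Substituting knowns: 0.94817 = 0.0365·(86.45/0.1591)·V²/(2·9.81)
Solving for V: V = √(0.94817·2·9.81/(0.0365·(86.45/0.1591))) = 0.9685 m/s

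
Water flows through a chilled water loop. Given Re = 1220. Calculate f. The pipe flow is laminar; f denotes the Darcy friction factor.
Formula: f = \frac{64}{Re}
f = 64/1220 = 0.05246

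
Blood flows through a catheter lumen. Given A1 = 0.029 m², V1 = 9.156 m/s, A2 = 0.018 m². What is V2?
Formula: V_2 = \frac{A_1 V_1}{A_2}
V2 = 0.029·9.156/0.018 = 14.75 m/s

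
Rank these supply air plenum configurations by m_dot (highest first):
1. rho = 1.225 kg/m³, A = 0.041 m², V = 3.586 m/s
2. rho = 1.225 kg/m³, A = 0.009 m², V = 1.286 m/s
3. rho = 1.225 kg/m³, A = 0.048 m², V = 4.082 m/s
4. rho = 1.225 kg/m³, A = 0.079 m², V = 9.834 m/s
Case 1: m_dot = 0.1801 kg/s
Case 2: m_dot = 0.01418 kg/s
Case 3: m_dot = 0.24 kg/s
Case 4: m_dot = 0.9517 kg/s
Ranking (highest first): 4, 3, 1, 2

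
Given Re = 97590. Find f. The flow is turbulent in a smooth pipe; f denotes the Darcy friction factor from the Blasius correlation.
Formula: f = \frac{0.316}{Re^{0.25}}
f = 0.316/97590^0.25 = 0.01788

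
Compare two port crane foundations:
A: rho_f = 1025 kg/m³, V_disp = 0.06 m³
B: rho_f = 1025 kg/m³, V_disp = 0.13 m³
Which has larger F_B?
F_B(A) = 603.3 N, F_B(B) = 1307 N. Answer: B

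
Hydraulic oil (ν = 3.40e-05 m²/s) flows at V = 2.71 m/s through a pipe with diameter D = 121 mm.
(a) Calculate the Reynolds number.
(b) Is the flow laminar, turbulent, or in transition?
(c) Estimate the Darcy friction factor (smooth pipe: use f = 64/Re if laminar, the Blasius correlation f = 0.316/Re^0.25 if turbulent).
(a) Re = V·D/ν = 2.71·0.121/3.40e-05 = 9644.4
(b) Flow regime: turbulent (Re > 4000)
(c) Friction factor: f = 0.316/Re^0.25 = 0.316/9644.4^0.25 = 0.03189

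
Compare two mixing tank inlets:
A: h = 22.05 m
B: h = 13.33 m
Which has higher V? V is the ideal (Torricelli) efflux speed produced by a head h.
V(A) = 20.8 m/s, V(B) = 16.17 m/s. Answer: A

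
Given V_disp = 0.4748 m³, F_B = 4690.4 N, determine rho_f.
Formula: F_B = \rho_f g V_{disp}
Substituting knowns: 4690.4 = rho_f·9.81·0.4748
Solving for rho_f: rho_f = 4690.4/(9.81·0.4748) = 1007 kg/m³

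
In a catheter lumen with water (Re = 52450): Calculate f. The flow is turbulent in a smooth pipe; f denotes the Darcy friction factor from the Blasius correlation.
Formula: f = \frac{0.316}{Re^{0.25}}
f = 0.316/52450^0.25 = 0.02088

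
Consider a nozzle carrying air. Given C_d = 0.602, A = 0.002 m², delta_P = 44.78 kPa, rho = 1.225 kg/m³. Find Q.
Formula: Q = C_d A \sqrt{\frac{2 \Delta P}{\rho}}
Q = 0.602·0.002·√(2·(44.78·1000)/1.225)·1000 = 325.5 L/s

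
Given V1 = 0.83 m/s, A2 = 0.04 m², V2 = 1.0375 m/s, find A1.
Formula: V_2 = \frac{A_1 V_1}{A_2}
Substituting knowns: 1.0375 = A1·0.83/0.04
Solving for A1: A1 = 1.0375·0.04/0.83 = 0.05 m²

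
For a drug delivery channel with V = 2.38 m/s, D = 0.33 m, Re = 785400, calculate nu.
Formula: Re = \frac{V D}{\nu}
Substituting knowns: 785400 = 2.38·0.33/nu
Solving for nu: nu = 2.38·0.33/785400 = 1.000e-06 m²/s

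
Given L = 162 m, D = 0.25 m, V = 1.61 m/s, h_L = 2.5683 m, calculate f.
Formula: h_L = f \frac{L}{D} \frac{V^2}{2g}
Substituting knowns: 2.5683 = f·(162/0.25)·1.61²/(2·9.81)
Solving for f: f = 2.5683·2·9.81/((162/0.25)·1.61²) = 0.03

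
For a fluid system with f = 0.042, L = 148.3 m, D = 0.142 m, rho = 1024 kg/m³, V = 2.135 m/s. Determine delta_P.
Formula: \Delta P = f \frac{L}{D} \frac{\rho V^2}{2}
delta_P = 0.042·(148.3/0.142)·0.5·1024·2.135²/1000 = 102.4 kPa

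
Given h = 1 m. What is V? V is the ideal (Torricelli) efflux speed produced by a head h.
Formula: V = \sqrt{2 g h}
V = √(2·9.81·1) = 4.429 m/s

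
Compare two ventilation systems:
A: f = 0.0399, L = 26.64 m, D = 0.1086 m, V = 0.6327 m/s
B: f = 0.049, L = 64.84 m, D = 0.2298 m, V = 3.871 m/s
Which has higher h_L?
h_L(A) = 0.1997 m, h_L(B) = 10.56 m. Answer: B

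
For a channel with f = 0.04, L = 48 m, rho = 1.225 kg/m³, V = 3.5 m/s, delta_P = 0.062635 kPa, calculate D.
Formula: \Delta P = f \frac{L}{D} \frac{\rho V^2}{2}
Substituting knowns: 0.062635 = 0.04·(48/D)·0.5·1.225·3.5²/1000
Solving for D: D = 0.04·48·0.5·1.225·3.5²/(0.062635·1000) = 0.23 m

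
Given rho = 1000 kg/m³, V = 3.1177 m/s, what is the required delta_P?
Formula: V = \sqrt{\frac{2 \Delta P}{\rho}}
Substituting knowns: 3.1177 = √(2·(delta_P·1000)/1000)
Solving for delta_P: delta_P = 3.1177²·1000/2/1000 = 4.86 kPa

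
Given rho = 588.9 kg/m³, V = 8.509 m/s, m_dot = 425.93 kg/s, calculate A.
Formula: \dot{m} = \rho A V
Substituting knowns: 425.93 = 588.9·A·8.509
Solving for A: A = 425.93/(588.9·8.509) = 0.085 m²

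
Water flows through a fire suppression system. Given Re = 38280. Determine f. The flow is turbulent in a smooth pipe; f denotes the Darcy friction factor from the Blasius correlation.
Formula: f = \frac{0.316}{Re^{0.25}}
f = 0.316/38280^0.25 = 0.02259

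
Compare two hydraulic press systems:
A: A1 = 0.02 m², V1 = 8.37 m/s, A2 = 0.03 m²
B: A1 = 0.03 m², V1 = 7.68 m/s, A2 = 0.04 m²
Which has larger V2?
V2(A) = 5.58 m/s, V2(B) = 5.76 m/s. Answer: B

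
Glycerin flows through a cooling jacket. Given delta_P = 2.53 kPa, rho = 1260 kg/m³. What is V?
Formula: V = \sqrt{\frac{2 \Delta P}{\rho}}
V = √(2·(2.53·1000)/1260) = 2.004 m/s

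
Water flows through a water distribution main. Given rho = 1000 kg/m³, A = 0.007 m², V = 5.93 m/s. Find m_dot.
Formula: \dot{m} = \rho A V
m_dot = 1000·0.007·5.93 = 41.51 kg/s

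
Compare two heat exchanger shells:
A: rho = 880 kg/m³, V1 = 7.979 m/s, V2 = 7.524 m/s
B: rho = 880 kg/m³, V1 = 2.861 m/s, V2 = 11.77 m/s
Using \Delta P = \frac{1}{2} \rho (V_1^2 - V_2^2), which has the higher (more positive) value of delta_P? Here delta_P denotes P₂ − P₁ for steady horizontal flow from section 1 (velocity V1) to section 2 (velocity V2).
delta_P(A) = 3.104 kPa, delta_P(B) = -57.35 kPa. Answer: A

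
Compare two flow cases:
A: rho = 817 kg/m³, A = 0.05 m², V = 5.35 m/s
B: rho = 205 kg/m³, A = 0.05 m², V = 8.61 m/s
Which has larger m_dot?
m_dot(A) = 218.5 kg/s, m_dot(B) = 88.25 kg/s. Answer: A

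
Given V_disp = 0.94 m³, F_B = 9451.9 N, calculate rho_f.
Formula: F_B = \rho_f g V_{disp}
Substituting knowns: 9451.9 = rho_f·9.81·0.94
Solving for rho_f: rho_f = 9451.9/(9.81·0.94) = 1025 kg/m³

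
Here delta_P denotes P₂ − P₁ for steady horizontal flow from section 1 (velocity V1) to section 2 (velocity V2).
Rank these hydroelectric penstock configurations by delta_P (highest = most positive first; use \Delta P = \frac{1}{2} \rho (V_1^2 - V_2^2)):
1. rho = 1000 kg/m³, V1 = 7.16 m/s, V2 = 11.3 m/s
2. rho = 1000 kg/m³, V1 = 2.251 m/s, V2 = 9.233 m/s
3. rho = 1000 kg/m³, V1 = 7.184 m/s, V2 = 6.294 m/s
Case 1: delta_P = -38.21 kPa
Case 2: delta_P = -40.09 kPa
Case 3: delta_P = 5.998 kPa
Ranking (highest first): 3, 1, 2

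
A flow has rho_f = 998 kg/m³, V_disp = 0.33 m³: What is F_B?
Formula: F_B = \rho_f g V_{disp}
F_B = 998·9.81·0.33 = 3231 N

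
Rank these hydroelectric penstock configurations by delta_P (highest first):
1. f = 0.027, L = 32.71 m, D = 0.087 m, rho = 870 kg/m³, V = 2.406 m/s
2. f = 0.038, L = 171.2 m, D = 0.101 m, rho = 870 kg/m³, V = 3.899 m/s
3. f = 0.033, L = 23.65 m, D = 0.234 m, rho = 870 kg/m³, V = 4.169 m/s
Case 1: delta_P = 25.56 kPa
Case 2: delta_P = 426 kPa
Case 3: delta_P = 25.22 kPa
Ranking (highest first): 2, 1, 3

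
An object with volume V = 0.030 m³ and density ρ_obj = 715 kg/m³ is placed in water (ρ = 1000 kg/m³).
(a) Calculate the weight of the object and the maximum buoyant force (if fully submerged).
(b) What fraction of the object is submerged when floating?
(a) W=rho_obj*g*V=715*9.81*0.030=210.4 N; F_B(max)=rho*g*V=1000*9.81*0.030=294.3 N
(b) Floating fraction=rho_obj/rho=715/1000=0.715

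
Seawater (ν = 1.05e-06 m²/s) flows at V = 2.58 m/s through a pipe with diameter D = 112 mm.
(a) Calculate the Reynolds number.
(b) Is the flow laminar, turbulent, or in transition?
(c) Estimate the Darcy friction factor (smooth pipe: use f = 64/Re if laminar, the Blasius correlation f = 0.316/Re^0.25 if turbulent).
(a) Re = V·D/ν = 2.58·0.112/1.05e-06 = 275200
(b) Flow regime: turbulent (Re > 4000)
(c) Friction factor: f = 0.316/Re^0.25 = 0.316/275200^0.25 = 0.0138 (Blasius is strictly valid for Re ≲ 1e5; used here as the smooth-pipe estimate the problem specifies)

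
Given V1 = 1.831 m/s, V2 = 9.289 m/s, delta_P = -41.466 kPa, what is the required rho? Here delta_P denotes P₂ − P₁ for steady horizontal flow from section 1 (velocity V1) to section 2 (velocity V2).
Formula: \Delta P = \frac{1}{2} \rho (V_1^2 - V_2^2)
Substituting knowns: -41.466 = 0.5·rho·(1.831² − 9.289²)/1000
Solving for rho: rho = 2·(-41.466·1000)/(1.831² − 9.289²) = 1000 kg/m³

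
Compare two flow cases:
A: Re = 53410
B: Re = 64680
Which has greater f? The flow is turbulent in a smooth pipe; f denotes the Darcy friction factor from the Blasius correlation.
f(A) = 0.02079, f(B) = 0.01982. Answer: A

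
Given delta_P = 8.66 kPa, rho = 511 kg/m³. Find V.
Formula: V = \sqrt{\frac{2 \Delta P}{\rho}}
V = √(2·(8.66·1000)/511) = 5.822 m/s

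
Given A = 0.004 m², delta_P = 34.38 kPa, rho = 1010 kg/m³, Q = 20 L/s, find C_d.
Formula: Q = C_d A \sqrt{\frac{2 \Delta P}{\rho}}
Substituting knowns: 20 = C_d·0.004·√(2·(34.38·1000)/1010)·1000
Solving for C_d: C_d = (20/1000)/(0.004·√(2·(34.38·1000)/1010)) = 0.606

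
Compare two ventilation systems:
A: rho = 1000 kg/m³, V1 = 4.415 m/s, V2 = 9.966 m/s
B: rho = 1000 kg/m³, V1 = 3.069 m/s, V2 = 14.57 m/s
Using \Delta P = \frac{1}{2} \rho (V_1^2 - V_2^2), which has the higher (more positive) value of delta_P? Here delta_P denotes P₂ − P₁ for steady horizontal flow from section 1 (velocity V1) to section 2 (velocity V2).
delta_P(A) = -39.91 kPa, delta_P(B) = -101.4 kPa. Answer: A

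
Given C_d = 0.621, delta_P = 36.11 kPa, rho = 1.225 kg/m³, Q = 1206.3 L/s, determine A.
Formula: Q = C_d A \sqrt{\frac{2 \Delta P}{\rho}}
Substituting knowns: 1206.3 = 0.621·A·√(2·(36.11·1000)/1.225)·1000
Solving for A: A = (1206.3/1000)/(0.621·√(2·(36.11·1000)/1.225)) = 0.008 m²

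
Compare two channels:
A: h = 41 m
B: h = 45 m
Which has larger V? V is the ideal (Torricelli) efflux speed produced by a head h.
V(A) = 28.36 m/s, V(B) = 29.71 m/s. Answer: B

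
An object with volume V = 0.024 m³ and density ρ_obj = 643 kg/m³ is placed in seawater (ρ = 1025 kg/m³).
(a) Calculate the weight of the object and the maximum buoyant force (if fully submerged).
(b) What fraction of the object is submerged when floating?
(a) W=rho_obj*g*V=643*9.81*0.024=151.4 N; F_B(max)=rho*g*V=1025*9.81*0.024=241.3 N
(b) Floating fraction=rho_obj/rho=643/1025=0.627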